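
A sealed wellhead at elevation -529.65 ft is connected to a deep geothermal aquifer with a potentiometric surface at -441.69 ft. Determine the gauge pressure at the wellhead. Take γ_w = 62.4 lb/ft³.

P ≈ 38.1 psi

Head above the cap: Δh = -441.69 − (-529.65) = 87.96 ft.
P = γΔh/144 = 62.4 × 87.96 / 144 = 38.1 psi.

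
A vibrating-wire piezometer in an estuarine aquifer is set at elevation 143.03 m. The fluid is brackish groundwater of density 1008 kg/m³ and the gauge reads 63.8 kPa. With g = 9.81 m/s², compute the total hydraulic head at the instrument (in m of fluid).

ψ = P/(ρg) = 63.8×1000 / (1008 × 9.81) = 6.45 m.
h = z + ψ = 143.03 + 6.45 = 149.48 m.

h ≈ 149.48 m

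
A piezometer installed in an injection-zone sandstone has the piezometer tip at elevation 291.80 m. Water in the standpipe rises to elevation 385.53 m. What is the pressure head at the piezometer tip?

Total head h = 385.53 m (the water-surface elevation in the piezometer).
Pressure head ψ = h − z = 385.53 − 291.80 = 93.73 m.

ψ ≈ 93.73 m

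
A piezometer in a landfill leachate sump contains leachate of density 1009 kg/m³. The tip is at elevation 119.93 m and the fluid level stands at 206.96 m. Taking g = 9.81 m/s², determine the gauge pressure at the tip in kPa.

Pressure head ψ = h − z = 206.96 − 119.93 = 87.03 m.
P = ρgψ = 1009 × 9.81 × 87.03 = 861448 Pa ≈ 861 kPa.

P ≈ 861 kPa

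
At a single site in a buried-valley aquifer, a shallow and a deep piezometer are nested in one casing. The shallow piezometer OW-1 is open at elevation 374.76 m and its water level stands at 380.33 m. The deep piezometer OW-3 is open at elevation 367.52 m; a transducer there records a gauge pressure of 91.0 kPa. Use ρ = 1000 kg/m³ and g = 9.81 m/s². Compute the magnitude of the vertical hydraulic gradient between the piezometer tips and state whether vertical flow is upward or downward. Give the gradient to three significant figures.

Total head at OW-1: h = 380.33 m (water level in the standpipe).
Pressure head at OW-3: ψ = P/(ρg) = 91.0×1000 / (1000 × 9.81) = 9.28 m.
Total head at OW-3: h = z + ψ = 367.52 + 9.28 = 376.80 m.
Δh = h(OW-1) − h(OW-3) = 380.33 − 376.80 = 3.53 m.
Vertical separation Δz = 374.76 − 367.52 = 7.24 m.
|i_v| = |Δh| / Δz = 3.53 / 7.24 = 0.488.
Head is higher in the shallow piezometer, so vertical flow is downward (recharge condition).

|i_v| ≈ 0.488; vertical flow is downward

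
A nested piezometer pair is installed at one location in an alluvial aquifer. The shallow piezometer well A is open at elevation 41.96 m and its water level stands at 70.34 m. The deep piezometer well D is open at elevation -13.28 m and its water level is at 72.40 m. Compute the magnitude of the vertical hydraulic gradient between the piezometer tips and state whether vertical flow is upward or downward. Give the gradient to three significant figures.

Total head at well A: h = 70.34 m (water level in the standpipe).
Total head at well D: h = 72.40 m.
Δh = h(well A) − h(well D) = 70.34 − 72.40 = -2.06 m.
Vertical separation Δz = 41.96 − (-13.28) = 55.24 m.
|i_v| = |Δh| / Δz = 2.06 / 55.24 = 0.0373.
Head is higher in the deep piezometer, so vertical flow is upward (discharge condition).

|i_v| ≈ 0.0373; vertical flow is upward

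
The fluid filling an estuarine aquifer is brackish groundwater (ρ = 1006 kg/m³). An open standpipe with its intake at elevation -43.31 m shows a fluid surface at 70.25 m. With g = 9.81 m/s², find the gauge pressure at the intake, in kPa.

P ≈ 1120 kPa

Pressure head ψ = h − z = 70.25 − (-43.31) = 113.56 m.
P = ρgψ = 1006 × 9.81 × 113.56 = 1120708 Pa ≈ 1120 kPa.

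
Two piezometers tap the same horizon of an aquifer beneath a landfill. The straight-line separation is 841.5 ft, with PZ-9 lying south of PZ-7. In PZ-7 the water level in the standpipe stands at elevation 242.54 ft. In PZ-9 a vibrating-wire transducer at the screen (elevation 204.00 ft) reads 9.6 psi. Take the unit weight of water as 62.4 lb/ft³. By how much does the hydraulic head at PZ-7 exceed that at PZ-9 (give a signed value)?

Δh ≈ 16.39 ft

Total head at PZ-7: h = 242.54 ft (water level in the piezometer is the total head).
Pressure head at PZ-9: ψ = 144·P/γ = 144 × 9.6 / 62.4 = 22.15 ft.
Total head at PZ-9: h = z + ψ = 204.00 + 22.15 = 226.15 ft.
Head difference: h(PZ-7) − h(PZ-9) = 242.54 − 226.15 = 16.39 ft.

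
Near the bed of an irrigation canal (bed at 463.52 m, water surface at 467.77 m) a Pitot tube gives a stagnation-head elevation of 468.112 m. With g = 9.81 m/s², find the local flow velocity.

v ≈ 2.59 m/s

Near the bed, under hydrostatic conditions, the piezometric head (z + ψ) equals the free-surface elevation, 467.77 m.
Velocity head = total − piezometric = 468.112 − 467.77 = 0.342 m.
v = √(2g·h_v) = √(2 × 9.81 × 0.342) = 2.59 m/s.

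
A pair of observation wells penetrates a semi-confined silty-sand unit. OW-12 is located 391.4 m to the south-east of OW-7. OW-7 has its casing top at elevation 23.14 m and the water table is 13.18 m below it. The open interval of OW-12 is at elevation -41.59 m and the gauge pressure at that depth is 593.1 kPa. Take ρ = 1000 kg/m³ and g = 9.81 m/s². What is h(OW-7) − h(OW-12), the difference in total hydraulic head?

Total head at OW-7: h = 23.14 − 13.18 = 9.96 m.
Pressure head at OW-12: ψ = P/(ρg) = 593.1×1000 / (1000 × 9.81) = 60.46 m.
Total head at OW-12: h = z + ψ = -41.59 + 60.46 = 18.87 m.
Head difference: h(OW-7) − h(OW-12) = 9.96 − 18.87 = -8.91 m.

Δh ≈ -8.91 m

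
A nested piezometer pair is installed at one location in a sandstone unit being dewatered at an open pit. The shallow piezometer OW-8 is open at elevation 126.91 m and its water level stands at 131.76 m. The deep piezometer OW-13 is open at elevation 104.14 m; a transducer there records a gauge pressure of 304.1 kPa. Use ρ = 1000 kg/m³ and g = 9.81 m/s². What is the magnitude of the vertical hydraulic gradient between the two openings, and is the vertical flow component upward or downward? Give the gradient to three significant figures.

|i_v| ≈ 0.148; vertical flow is upward

Total head at OW-8: h = 131.76 m (water level in the standpipe).
Pressure head at OW-13: ψ = P/(ρg) = 304.1×1000 / (1000 × 9.81) = 31.00 m.
Total head at OW-13: h = z + ψ = 104.14 + 31.00 = 135.14 m.
Δh = h(OW-8) − h(OW-13) = 131.76 − 135.14 = -3.38 m.
Vertical separation Δz = 126.91 − 104.14 = 22.77 m.
|i_v| = |Δh| / Δz = 3.38 / 22.77 = 0.148.
Head is higher in the deep piezometer, so vertical flow is upward (discharge condition).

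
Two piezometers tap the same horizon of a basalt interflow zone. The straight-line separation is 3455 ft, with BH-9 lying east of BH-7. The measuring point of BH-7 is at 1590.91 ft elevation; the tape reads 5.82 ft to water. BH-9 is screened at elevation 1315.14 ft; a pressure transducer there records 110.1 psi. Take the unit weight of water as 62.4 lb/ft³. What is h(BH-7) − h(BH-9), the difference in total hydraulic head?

Δh ≈ 15.87 ft

Total head at BH-7: h = 1590.91 − 5.82 = 1585.09 ft.
Pressure head at BH-9: ψ = 144·P/γ = 144 × 110.1 / 62.4 = 254.08 ft.
Total head at BH-9: h = z + ψ = 1315.14 + 254.08 = 1569.22 ft.
Head difference: h(BH-7) − h(BH-9) = 1585.09 − 1569.22 = 15.87 ft.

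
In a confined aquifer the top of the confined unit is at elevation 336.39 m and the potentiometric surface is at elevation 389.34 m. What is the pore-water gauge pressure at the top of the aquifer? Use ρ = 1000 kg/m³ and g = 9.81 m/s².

Pressure head at the aquifer top: ψ = h − z = 389.34 − 336.39 = 52.95 m.
P = ρgψ = 1000 × 9.81 × 52.95 = 519439 Pa ≈ 519 kPa.

P ≈ 519 kPa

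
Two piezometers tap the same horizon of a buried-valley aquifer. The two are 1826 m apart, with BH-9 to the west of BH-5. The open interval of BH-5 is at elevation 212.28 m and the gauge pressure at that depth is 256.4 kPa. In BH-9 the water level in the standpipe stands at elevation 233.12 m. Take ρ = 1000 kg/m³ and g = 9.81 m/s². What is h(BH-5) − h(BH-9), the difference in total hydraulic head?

Δh ≈ 5.30 m

Pressure head at BH-5: ψ = P/(ρg) = 256.4×1000 / (1000 × 9.81) = 26.14 m.
Total head at BH-5: h = z + ψ = 212.28 + 26.14 = 238.42 m.
Total head at BH-9: h = 233.12 m (water level in the piezometer is the total head).
Head difference: h(BH-5) − h(BH-9) = 238.42 − 233.12 = 5.30 m.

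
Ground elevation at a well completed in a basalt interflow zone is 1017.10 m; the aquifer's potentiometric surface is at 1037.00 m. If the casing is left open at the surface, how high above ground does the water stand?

≈ 19.90 m above ground

Water rises to the potentiometric surface, so the rise above ground = 1037.00 − 1017.10 = 19.90 m.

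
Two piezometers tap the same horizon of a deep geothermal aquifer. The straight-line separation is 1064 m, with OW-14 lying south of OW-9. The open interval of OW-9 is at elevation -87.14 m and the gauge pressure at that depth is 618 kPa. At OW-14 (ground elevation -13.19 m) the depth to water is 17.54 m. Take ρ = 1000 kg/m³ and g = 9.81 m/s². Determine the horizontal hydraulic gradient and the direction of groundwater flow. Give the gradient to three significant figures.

Pressure head at OW-9: ψ = P/(ρg) = 618×1000 / (1000 × 9.81) = 63.00 m.
Total head at OW-9: h = z + ψ = -87.14 + 63.00 = -24.14 m.
Total head at OW-14: h = -13.19 − 17.54 = -30.73 m.
Head difference: h(OW-9) − h(OW-14) = -24.14 − (-30.73) = 6.59 m.
Hydraulic gradient: i = |Δh| / L = 6.59 / 1064 = 0.00619.
Flow is from higher to lower head: from OW-9 toward OW-14, i.e. toward the south.

i ≈ 0.00619; groundwater flows toward the south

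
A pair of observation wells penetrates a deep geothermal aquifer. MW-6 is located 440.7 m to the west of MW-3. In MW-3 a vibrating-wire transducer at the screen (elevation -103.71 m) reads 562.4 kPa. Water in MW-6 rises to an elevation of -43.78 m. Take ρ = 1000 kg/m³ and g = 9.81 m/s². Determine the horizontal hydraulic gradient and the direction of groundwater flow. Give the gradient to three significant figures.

Pressure head at MW-3: ψ = P/(ρg) = 562.4×1000 / (1000 × 9.81) = 57.33 m.
Total head at MW-3: h = z + ψ = -103.71 + 57.33 = -46.38 m.
Total head at MW-6: h = -43.78 m (water level in the piezometer is the total head).
Head difference: h(MW-3) − h(MW-6) = -46.38 − (-43.78) = -2.60 m.
Hydraulic gradient: i = |Δh| / L = 2.60 / 440.7 = 0.00590.
Flow is from higher to lower head: from MW-6 toward MW-3, i.e. toward the east.

i ≈ 0.00590; groundwater flows toward the east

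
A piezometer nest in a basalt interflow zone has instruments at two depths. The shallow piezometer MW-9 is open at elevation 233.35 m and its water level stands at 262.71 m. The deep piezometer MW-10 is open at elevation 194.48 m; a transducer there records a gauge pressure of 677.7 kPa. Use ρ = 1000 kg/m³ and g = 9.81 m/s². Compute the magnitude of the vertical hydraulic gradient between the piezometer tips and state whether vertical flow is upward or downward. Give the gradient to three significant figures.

Total head at MW-9: h = 262.71 m (water level in the standpipe).
Pressure head at MW-10: ψ = P/(ρg) = 677.7×1000 / (1000 × 9.81) = 69.08 m.
Total head at MW-10: h = z + ψ = 194.48 + 69.08 = 263.56 m.
Δh = h(MW-9) − h(MW-10) = 262.71 − 263.56 = -0.85 m.
Vertical separation Δz = 233.35 − 194.48 = 38.87 m.
|i_v| = |Δh| / Δz = 0.85 / 38.87 = 0.0219.
Head is higher in the deep piezometer, so vertical flow is upward (discharge condition).

|i_v| ≈ 0.0219; vertical flow is upward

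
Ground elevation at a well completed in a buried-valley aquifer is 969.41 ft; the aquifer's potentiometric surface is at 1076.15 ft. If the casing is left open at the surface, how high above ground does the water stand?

Water rises to the potentiometric surface, so the rise above ground = 1076.15 − 969.41 = 106.74 ft.

≈ 106.74 ft above ground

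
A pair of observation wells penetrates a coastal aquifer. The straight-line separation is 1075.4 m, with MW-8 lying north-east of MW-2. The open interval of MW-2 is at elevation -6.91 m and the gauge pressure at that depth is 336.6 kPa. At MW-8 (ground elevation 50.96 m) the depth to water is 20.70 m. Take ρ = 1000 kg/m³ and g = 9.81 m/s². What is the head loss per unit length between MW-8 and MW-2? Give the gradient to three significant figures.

Pressure head at MW-2: ψ = P/(ρg) = 336.6×1000 / (1000 × 9.81) = 34.31 m.
Total head at MW-2: h = z + ψ = -6.91 + 34.31 = 27.40 m.
Total head at MW-8: h = 50.96 − 20.70 = 30.26 m.
Head difference: h(MW-2) − h(MW-8) = 27.40 − 30.26 = -2.86 m.
Hydraulic gradient: i = |Δh| / L = 2.86 / 1075.4 = 0.00266.

i ≈ 0.00266 m/m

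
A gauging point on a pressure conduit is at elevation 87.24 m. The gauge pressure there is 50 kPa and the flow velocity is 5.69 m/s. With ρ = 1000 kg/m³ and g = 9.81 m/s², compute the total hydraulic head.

h ≈ 93.99 m

Pressure head ψ = P/(ρg) = 50×1000 / (1000 × 9.81) = 5.10 m.
Velocity head = v²/(2g) = 5.69² / (2 × 9.81) = 1.650 m.
h = z + ψ + v²/(2g) = 87.24 + 5.10 + 1.650 = 93.99 m.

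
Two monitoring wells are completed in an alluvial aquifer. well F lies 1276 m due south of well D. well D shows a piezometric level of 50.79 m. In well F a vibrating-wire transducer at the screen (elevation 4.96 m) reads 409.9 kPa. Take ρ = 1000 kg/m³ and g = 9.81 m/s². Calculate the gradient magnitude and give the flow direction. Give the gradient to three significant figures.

Total head at well D: h = 50.79 m (water level in the piezometer is the total head).
Pressure head at well F: ψ = P/(ρg) = 409.9×1000 / (1000 × 9.81) = 41.78 m.
Total head at well F: h = z + ψ = 4.96 + 41.78 = 46.74 m.
Head difference: h(well D) − h(well F) = 50.79 − 46.74 = 4.05 m.
Hydraulic gradient: i = |Δh| / L = 4.05 / 1276 = 0.00317.
Flow is from higher to lower head: from well D toward well F, i.e. toward the south.

i ≈ 0.00317; groundwater flows toward the south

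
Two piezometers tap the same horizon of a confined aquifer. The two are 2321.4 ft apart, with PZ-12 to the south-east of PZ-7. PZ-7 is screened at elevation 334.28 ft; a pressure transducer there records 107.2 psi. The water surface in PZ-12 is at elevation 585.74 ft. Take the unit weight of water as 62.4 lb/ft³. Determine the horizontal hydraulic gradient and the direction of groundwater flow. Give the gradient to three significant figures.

Pressure head at PZ-7: ψ = 144·P/γ = 144 × 107.2 / 62.4 = 247.38 ft.
Total head at PZ-7: h = z + ψ = 334.28 + 247.38 = 581.66 ft.
Total head at PZ-12: h = 585.74 ft (water level in the piezometer is the total head).
Head difference: h(PZ-7) − h(PZ-12) = 581.66 − 585.74 = -4.08 ft.
Hydraulic gradient: i = |Δh| / L = 4.08 / 2321.4 = 0.00176.
Flow is from higher to lower head: from PZ-12 toward PZ-7, i.e. toward the north-west.

i ≈ 0.00176; groundwater flows toward the north-west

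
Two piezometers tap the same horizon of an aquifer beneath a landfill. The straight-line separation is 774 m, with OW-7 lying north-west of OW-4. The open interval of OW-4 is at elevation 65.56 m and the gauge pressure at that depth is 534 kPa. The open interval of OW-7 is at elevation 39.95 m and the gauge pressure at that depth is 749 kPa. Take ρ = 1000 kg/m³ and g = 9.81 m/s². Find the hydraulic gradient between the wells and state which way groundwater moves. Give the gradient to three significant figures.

Pressure head at OW-4: ψ = P/(ρg) = 534×1000 / (1000 × 9.81) = 54.43 m.
Total head at OW-4: h = z + ψ = 65.56 + 54.43 = 119.99 m.
Pressure head at OW-7: ψ = P/(ρg) = 749×1000 / (1000 × 9.81) = 76.35 m.
Total head at OW-7: h = z + ψ = 39.95 + 76.35 = 116.30 m.
Head difference: h(OW-4) − h(OW-7) = 119.99 − 116.30 = 3.69 m.
Hydraulic gradient: i = |Δh| / L = 3.69 / 774 = 0.00477.
Flow is from higher to lower head: from OW-4 toward OW-7, i.e. toward the north-west.

i ≈ 0.00477; groundwater flows toward the north-west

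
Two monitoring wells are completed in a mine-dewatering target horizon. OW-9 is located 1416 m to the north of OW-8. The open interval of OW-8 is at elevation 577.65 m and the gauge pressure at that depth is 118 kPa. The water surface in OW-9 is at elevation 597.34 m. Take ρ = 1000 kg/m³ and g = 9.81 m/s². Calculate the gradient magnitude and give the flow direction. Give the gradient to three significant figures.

Pressure head at OW-8: ψ = P/(ρg) = 118×1000 / (1000 × 9.81) = 12.03 m.
Total head at OW-8: h = z + ψ = 577.65 + 12.03 = 589.68 m.
Total head at OW-9: h = 597.34 m (water level in the piezometer is the total head).
Head difference: h(OW-8) − h(OW-9) = 589.68 − 597.34 = -7.66 m.
Hydraulic gradient: i = |Δh| / L = 7.66 / 1416 = 0.00541.
Flow is from higher to lower head: from OW-9 toward OW-8, i.e. toward the south.

i ≈ 0.00541; groundwater flows toward the south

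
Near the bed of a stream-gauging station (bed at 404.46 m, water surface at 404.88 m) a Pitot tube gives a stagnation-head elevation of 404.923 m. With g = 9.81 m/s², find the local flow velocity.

Near the bed, under hydrostatic conditions, the piezometric head (z + ψ) equals the free-surface elevation, 404.88 m.
Velocity head = total − piezometric = 404.923 − 404.88 = 0.043 m.
v = √(2g·h_v) = √(2 × 9.81 × 0.043) = 0.919 m/s.

v ≈ 0.919 m/s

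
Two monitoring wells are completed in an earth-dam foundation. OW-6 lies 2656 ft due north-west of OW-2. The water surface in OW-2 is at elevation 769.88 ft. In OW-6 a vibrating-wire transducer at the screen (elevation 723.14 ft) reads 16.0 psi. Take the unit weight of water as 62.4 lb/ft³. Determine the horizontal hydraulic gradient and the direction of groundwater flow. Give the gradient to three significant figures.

i ≈ 0.00370; groundwater flows toward the north-west

Total head at OW-2: h = 769.88 ft (water level in the piezometer is the total head).
Pressure head at OW-6: ψ = 144·P/γ = 144 × 16.0 / 62.4 = 36.92 ft.
Total head at OW-6: h = z + ψ = 723.14 + 36.92 = 760.06 ft.
Head difference: h(OW-2) − h(OW-6) = 769.88 − 760.06 = 9.82 ft.
Hydraulic gradient: i = |Δh| / L = 9.82 / 2656 = 0.00370.
Flow is from higher to lower head: from OW-2 toward OW-6, i.e. toward the north-west.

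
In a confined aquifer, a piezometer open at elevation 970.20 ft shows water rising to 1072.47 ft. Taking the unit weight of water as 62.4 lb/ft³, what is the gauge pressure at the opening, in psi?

P ≈ 44.3 psi

Pressure head ψ = h − z = 1072.47 − 970.20 = 102.27 ft.
P = γ·ψ / 144 = 62.4 × 102.27 / 144 = 44.3 psi.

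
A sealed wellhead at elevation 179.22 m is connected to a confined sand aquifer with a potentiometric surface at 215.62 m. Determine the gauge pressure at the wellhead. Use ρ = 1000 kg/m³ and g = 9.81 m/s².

Head above the cap: Δh = 215.62 − 179.22 = 36.40 m.
P = ρgΔh = 1000 × 9.81 × 36.40 = 357084 Pa ≈ 357 kPa.

P ≈ 357 kPa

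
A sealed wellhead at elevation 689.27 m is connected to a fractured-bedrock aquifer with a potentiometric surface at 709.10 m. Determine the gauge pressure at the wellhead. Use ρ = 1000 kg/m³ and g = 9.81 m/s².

Head above the cap: Δh = 709.10 − 689.27 = 19.83 m.
P = ρgΔh = 1000 × 9.81 × 19.83 = 194532 Pa ≈ 195 kPa.

P ≈ 195 kPa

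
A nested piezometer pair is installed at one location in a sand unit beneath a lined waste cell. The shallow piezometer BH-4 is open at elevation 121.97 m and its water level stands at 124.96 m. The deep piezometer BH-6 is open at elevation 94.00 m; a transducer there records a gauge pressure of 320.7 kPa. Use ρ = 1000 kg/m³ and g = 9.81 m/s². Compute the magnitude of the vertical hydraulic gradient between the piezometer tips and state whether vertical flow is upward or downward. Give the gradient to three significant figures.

|i_v| ≈ 0.0619; vertical flow is upward

Total head at BH-4: h = 124.96 m (water level in the standpipe).
Pressure head at BH-6: ψ = P/(ρg) = 320.7×1000 / (1000 × 9.81) = 32.69 m.
Total head at BH-6: h = z + ψ = 94.00 + 32.69 = 126.69 m.
Δh = h(BH-4) − h(BH-6) = 124.96 − 126.69 = -1.73 m.
Vertical separation Δz = 121.97 − 94.00 = 27.97 m.
|i_v| = |Δh| / Δz = 1.73 / 27.97 = 0.0619.
Head is higher in the deep piezometer, so vertical flow is upward (discharge condition).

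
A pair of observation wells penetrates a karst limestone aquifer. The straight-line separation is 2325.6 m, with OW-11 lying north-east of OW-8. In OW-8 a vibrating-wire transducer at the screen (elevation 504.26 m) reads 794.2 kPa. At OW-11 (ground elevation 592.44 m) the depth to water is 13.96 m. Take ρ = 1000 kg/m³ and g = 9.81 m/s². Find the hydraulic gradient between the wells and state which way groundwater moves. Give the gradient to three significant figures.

Pressure head at OW-8: ψ = P/(ρg) = 794.2×1000 / (1000 × 9.81) = 80.96 m.
Total head at OW-8: h = z + ψ = 504.26 + 80.96 = 585.22 m.
Total head at OW-11: h = 592.44 − 13.96 = 578.48 m.
Head difference: h(OW-8) − h(OW-11) = 585.22 − 578.48 = 6.74 m.
Hydraulic gradient: i = |Δh| / L = 6.74 / 2325.6 = 0.00290.
Flow is from higher to lower head: from OW-8 toward OW-11, i.e. toward the north-east.

i ≈ 0.00290; groundwater flows toward the north-east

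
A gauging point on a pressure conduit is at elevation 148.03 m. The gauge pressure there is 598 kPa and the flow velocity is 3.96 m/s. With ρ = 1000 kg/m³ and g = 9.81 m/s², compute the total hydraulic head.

h ≈ 209.79 m

Pressure head ψ = P/(ρg) = 598×1000 / (1000 × 9.81) = 60.96 m.
Velocity head = v²/(2g) = 3.96² / (2 × 9.81) = 0.799 m.
h = z + ψ + v²/(2g) = 148.03 + 60.96 + 0.799 = 209.79 m.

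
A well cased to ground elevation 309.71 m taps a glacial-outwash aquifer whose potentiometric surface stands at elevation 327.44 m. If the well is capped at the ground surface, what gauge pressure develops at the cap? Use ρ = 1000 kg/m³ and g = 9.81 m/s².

Head above the cap: Δh = 327.44 − 309.71 = 17.73 m.
P = ρgΔh = 1000 × 9.81 × 17.73 = 173931 Pa ≈ 174 kPa.

P ≈ 174 kPa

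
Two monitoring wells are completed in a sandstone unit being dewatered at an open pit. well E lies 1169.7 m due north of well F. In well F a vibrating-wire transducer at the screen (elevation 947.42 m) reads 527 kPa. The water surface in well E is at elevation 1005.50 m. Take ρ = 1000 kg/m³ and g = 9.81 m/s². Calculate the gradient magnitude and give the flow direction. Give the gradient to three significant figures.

Pressure head at well F: ψ = P/(ρg) = 527×1000 / (1000 × 9.81) = 53.72 m.
Total head at well F: h = z + ψ = 947.42 + 53.72 = 1001.14 m.
Total head at well E: h = 1005.50 m (water level in the piezometer is the total head).
Head difference: h(well F) − h(well E) = 1001.14 − 1005.50 = -4.36 m.
Hydraulic gradient: i = |Δh| / L = 4.36 / 1169.7 = 0.00373.
Flow is from higher to lower head: from well E toward well F, i.e. toward the south.

i ≈ 0.00373; groundwater flows toward the south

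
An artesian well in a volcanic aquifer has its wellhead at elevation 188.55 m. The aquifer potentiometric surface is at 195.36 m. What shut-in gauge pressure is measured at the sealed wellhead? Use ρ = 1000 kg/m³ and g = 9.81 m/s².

P ≈ 66.8 kPa

Head above the cap: Δh = 195.36 − 188.55 = 6.81 m.
P = ρgΔh = 1000 × 9.81 × 6.81 = 66806 Pa ≈ 66.8 kPa.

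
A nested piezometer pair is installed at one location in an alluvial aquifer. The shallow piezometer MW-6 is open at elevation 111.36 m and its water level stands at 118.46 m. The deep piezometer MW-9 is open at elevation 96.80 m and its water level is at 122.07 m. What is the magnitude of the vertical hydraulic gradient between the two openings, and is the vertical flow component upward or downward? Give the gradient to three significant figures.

|i_v| ≈ 0.248; vertical flow is upward

Total head at MW-6: h = 118.46 m (water level in the standpipe).
Total head at MW-9: h = 122.07 m.
Δh = h(MW-6) − h(MW-9) = 118.46 − 122.07 = -3.61 m.
Vertical separation Δz = 111.36 − 96.80 = 14.56 m.
|i_v| = |Δh| / Δz = 3.61 / 14.56 = 0.248.
Head is higher in the deep piezometer, so vertical flow is upward (discharge condition).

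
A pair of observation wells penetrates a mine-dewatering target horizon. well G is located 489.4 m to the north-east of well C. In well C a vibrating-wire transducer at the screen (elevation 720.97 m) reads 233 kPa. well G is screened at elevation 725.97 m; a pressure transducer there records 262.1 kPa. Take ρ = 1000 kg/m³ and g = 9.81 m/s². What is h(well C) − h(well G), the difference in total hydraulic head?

Pressure head at well C: ψ = P/(ρg) = 233×1000 / (1000 × 9.81) = 23.75 m.
Total head at well C: h = z + ψ = 720.97 + 23.75 = 744.72 m.
Pressure head at well G: ψ = P/(ρg) = 262.1×1000 / (1000 × 9.81) = 26.72 m.
Total head at well G: h = z + ψ = 725.97 + 26.72 = 752.69 m.
Head difference: h(well C) − h(well G) = 744.72 − 752.69 = -7.97 m.

Δh ≈ -7.97 m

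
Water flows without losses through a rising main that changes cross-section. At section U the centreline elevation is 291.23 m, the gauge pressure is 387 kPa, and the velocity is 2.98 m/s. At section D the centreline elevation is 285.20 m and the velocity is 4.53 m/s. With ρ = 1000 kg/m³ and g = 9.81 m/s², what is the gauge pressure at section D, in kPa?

Pressure head at U: ψ₁ = P₁/(ρg) = 387×1000 / (1000 × 9.81) = 39.45 m.
Velocity heads: v₁²/2g = 2.98²/19.62 = 0.453 m; v₂²/2g = 4.53²/19.62 = 1.046 m.
Total head H = z₁ + ψ₁ + v₁²/2g = 291.23 + 39.45 + 0.453 = 331.13 m.
ψ₂ = H − z₂ − v₂²/2g = 331.13 − 285.20 − 1.046 = 44.88 m.
P₂ = ρgψ₂ = 1000 × 9.81 × 44.88 ≈ 440 kPa.

P₂ ≈ 440 kPa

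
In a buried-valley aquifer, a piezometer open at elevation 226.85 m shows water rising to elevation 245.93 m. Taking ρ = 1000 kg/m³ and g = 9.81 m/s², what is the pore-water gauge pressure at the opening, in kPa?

Pressure head ψ = h − z = 245.93 − 226.85 = 19.08 m.
P = ρgψ = 1000 × 9.81 × 19.08 = 187175 Pa ≈ 187 kPa.

P ≈ 187 kPa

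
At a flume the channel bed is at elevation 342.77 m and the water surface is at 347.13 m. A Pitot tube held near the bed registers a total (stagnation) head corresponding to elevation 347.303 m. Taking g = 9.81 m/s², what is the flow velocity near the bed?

Near the bed, under hydrostatic conditions, the piezometric head (z + ψ) equals the free-surface elevation, 347.13 m.
Velocity head = total − piezometric = 347.303 − 347.13 = 0.173 m.
v = √(2g·h_v) = √(2 × 9.81 × 0.173) = 1.84 m/s.

v ≈ 1.84 m/s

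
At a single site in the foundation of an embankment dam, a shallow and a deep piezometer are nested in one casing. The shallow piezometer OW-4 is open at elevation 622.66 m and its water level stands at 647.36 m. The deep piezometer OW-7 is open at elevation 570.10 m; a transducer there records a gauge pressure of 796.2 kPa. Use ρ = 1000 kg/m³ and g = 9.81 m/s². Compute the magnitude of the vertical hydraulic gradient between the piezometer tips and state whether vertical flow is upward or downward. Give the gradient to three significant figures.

Total head at OW-4: h = 647.36 m (water level in the standpipe).
Pressure head at OW-7: ψ = P/(ρg) = 796.2×1000 / (1000 × 9.81) = 81.16 m.
Total head at OW-7: h = z + ψ = 570.10 + 81.16 = 651.26 m.
Δh = h(OW-4) − h(OW-7) = 647.36 − 651.26 = -3.90 m.
Vertical separation Δz = 622.66 − 570.10 = 52.56 m.
|i_v| = |Δh| / Δz = 3.90 / 52.56 = 0.0742.
Head is higher in the deep piezometer, so vertical flow is upward (discharge condition).

|i_v| ≈ 0.0742; vertical flow is upward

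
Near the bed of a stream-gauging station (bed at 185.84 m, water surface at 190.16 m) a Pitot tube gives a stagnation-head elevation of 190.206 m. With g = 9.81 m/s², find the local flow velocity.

Near the bed, under hydrostatic conditions, the piezometric head (z + ψ) equals the free-surface elevation, 190.16 m.
Velocity head = total − piezometric = 190.206 − 190.16 = 0.046 m.
v = √(2g·h_v) = √(2 × 9.81 × 0.046) = 0.950 m/s.

v ≈ 0.950 m/s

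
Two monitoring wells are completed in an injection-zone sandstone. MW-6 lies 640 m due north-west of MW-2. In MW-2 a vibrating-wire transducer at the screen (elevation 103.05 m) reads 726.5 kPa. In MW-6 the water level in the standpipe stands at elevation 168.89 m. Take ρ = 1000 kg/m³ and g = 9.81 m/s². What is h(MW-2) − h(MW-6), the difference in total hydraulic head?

Δh ≈ 8.22 m

Pressure head at MW-2: ψ = P/(ρg) = 726.5×1000 / (1000 × 9.81) = 74.06 m.
Total head at MW-2: h = z + ψ = 103.05 + 74.06 = 177.11 m.
Total head at MW-6: h = 168.89 m (water level in the piezometer is the total head).
Head difference: h(MW-2) − h(MW-6) = 177.11 − 168.89 = 8.22 m.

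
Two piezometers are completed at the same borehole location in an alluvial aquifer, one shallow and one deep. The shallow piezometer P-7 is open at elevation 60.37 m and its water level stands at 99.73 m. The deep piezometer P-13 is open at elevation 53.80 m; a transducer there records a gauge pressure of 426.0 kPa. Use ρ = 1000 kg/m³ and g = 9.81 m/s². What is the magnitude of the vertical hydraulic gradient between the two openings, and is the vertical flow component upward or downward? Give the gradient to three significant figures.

Total head at P-7: h = 99.73 m (water level in the standpipe).
Pressure head at P-13: ψ = P/(ρg) = 426.0×1000 / (1000 × 9.81) = 43.43 m.
Total head at P-13: h = z + ψ = 53.80 + 43.43 = 97.23 m.
Δh = h(P-7) − h(P-13) = 99.73 − 97.23 = 2.50 m.
Vertical separation Δz = 60.37 − 53.80 = 6.57 m.
|i_v| = |Δh| / Δz = 2.50 / 6.57 = 0.381.
Head is higher in the shallow piezometer, so vertical flow is downward (recharge condition).

|i_v| ≈ 0.381; vertical flow is downward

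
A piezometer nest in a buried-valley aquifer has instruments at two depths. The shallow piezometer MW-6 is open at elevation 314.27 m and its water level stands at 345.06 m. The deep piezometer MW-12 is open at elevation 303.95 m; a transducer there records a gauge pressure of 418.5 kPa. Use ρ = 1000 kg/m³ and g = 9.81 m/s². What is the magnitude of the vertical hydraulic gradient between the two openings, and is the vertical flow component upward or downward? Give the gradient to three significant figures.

|i_v| ≈ 0.150; vertical flow is upward

Total head at MW-6: h = 345.06 m (water level in the standpipe).
Pressure head at MW-12: ψ = P/(ρg) = 418.5×1000 / (1000 × 9.81) = 42.66 m.
Total head at MW-12: h = z + ψ = 303.95 + 42.66 = 346.61 m.
Δh = h(MW-6) − h(MW-12) = 345.06 − 346.61 = -1.55 m.
Vertical separation Δz = 314.27 − 303.95 = 10.32 m.
|i_v| = |Δh| / Δz = 1.55 / 10.32 = 0.150.
Head is higher in the deep piezometer, so vertical flow is upward (discharge condition).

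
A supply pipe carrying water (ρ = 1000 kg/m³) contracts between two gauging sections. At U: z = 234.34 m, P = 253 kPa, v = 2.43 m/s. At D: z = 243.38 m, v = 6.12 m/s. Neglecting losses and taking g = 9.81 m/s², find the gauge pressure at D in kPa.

P₂ ≈ 149 kPa

Pressure head at U: ψ₁ = P₁/(ρg) = 253×1000 / (1000 × 9.81) = 25.79 m.
Velocity heads: v₁²/2g = 2.43²/19.62 = 0.301 m; v₂²/2g = 6.12²/19.62 = 1.909 m.
Total head H = z₁ + ψ₁ + v₁²/2g = 234.34 + 25.79 + 0.301 = 260.43 m.
ψ₂ = H − z₂ − v₂²/2g = 260.43 − 243.38 − 1.909 = 15.14 m.
P₂ = ρgψ₂ = 1000 × 9.81 × 15.14 ≈ 149 kPa.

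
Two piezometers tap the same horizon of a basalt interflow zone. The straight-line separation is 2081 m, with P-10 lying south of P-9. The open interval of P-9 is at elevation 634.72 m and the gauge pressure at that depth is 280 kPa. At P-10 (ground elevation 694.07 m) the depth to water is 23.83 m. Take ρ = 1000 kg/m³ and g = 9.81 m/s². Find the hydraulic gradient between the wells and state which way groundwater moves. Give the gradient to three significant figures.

i ≈ 0.00335; groundwater flows toward the north

Pressure head at P-9: ψ = P/(ρg) = 280×1000 / (1000 × 9.81) = 28.54 m.
Total head at P-9: h = z + ψ = 634.72 + 28.54 = 663.26 m.
Total head at P-10: h = 694.07 − 23.83 = 670.24 m.
Head difference: h(P-9) − h(P-10) = 663.26 − 670.24 = -6.98 m.
Hydraulic gradient: i = |Δh| / L = 6.98 / 2081 = 0.00335.
Flow is from higher to lower head: from P-10 toward P-9, i.e. toward the north.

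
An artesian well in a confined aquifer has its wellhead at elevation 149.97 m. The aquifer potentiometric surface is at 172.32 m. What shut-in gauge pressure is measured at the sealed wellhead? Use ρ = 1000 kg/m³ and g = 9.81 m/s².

Head above the cap: Δh = 172.32 − 149.97 = 22.35 m.
P = ρgΔh = 1000 × 9.81 × 22.35 = 219254 Pa ≈ 219 kPa.

P ≈ 219 kPa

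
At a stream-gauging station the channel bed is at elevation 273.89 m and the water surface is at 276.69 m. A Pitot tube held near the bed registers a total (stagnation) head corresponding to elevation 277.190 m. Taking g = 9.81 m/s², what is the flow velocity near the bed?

v ≈ 3.13 m/s

Near the bed, under hydrostatic conditions, the piezometric head (z + ψ) equals the free-surface elevation, 276.69 m.
Velocity head = total − piezometric = 277.190 − 276.69 = 0.500 m.
v = √(2g·h_v) = √(2 × 9.81 × 0.500) = 3.13 m/s.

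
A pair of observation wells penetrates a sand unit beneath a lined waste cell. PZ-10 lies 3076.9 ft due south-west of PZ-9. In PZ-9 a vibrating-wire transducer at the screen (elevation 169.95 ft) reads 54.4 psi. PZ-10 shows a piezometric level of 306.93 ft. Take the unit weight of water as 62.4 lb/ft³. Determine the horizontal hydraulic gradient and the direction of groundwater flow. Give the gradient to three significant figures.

Pressure head at PZ-9: ψ = 144·P/γ = 144 × 54.4 / 62.4 = 125.54 ft.
Total head at PZ-9: h = z + ψ = 169.95 + 125.54 = 295.49 ft.
Total head at PZ-10: h = 306.93 ft (water level in the piezometer is the total head).
Head difference: h(PZ-9) − h(PZ-10) = 295.49 − 306.93 = -11.44 ft.
Hydraulic gradient: i = |Δh| / L = 11.44 / 3076.9 = 0.00372.
Flow is from higher to lower head: from PZ-10 toward PZ-9, i.e. toward the north-east.

i ≈ 0.00372; groundwater flows toward the north-east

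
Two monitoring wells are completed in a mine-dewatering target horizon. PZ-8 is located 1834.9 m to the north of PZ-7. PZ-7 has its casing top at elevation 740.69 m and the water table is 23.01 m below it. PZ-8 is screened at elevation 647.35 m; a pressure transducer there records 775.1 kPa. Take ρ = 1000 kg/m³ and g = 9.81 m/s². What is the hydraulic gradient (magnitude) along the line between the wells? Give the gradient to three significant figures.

Total head at PZ-7: h = 740.69 − 23.01 = 717.68 m.
Pressure head at PZ-8: ψ = P/(ρg) = 775.1×1000 / (1000 × 9.81) = 79.01 m.
Total head at PZ-8: h = z + ψ = 647.35 + 79.01 = 726.36 m.
Head difference: h(PZ-7) − h(PZ-8) = 717.68 − 726.36 = -8.68 m.
Hydraulic gradient: i = |Δh| / L = 8.68 / 1834.9 = 0.00473.

i ≈ 0.00473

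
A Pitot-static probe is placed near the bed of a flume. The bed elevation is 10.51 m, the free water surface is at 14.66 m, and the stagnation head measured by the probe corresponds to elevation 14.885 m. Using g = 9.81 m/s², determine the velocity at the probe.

v ≈ 2.10 m/s

Near the bed, under hydrostatic conditions, the piezometric head (z + ψ) equals the free-surface elevation, 14.66 m.
Velocity head = total − piezometric = 14.885 − 14.66 = 0.225 m.
v = √(2g·h_v) = √(2 × 9.81 × 0.225) = 2.10 m/s.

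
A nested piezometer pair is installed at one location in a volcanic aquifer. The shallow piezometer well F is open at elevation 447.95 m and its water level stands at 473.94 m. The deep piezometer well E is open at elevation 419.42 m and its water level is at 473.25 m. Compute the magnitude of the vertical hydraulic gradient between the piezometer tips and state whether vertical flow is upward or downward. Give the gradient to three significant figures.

|i_v| ≈ 0.0242; vertical flow is downward

Total head at well F: h = 473.94 m (water level in the standpipe).
Total head at well E: h = 473.25 m.
Δh = h(well F) − h(well E) = 473.94 − 473.25 = 0.69 m.
Vertical separation Δz = 447.95 − 419.42 = 28.53 m.
|i_v| = |Δh| / Δz = 0.69 / 28.53 = 0.0242.
Head is higher in the shallow piezometer, so vertical flow is downward (recharge condition).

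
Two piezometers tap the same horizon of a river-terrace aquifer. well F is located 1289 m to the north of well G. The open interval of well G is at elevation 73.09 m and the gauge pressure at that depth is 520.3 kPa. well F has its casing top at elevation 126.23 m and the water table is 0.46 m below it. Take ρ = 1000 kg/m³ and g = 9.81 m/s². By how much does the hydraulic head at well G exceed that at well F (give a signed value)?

Pressure head at well G: ψ = P/(ρg) = 520.3×1000 / (1000 × 9.81) = 53.04 m.
Total head at well G: h = z + ψ = 73.09 + 53.04 = 126.13 m.
Total head at well F: h = 126.23 − 0.46 = 125.77 m.
Head difference: h(well G) − h(well F) = 126.13 − 125.77 = 0.36 m.

Δh ≈ 0.36 m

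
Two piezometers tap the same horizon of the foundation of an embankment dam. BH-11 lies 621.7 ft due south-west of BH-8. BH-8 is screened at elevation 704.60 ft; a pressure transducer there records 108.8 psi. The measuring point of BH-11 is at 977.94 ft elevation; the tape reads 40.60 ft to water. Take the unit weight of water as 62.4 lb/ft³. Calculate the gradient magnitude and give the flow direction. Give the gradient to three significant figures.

i ≈ 0.0295; groundwater flows toward the south-west

Pressure head at BH-8: ψ = 144·P/γ = 144 × 108.8 / 62.4 = 251.08 ft.
Total head at BH-8: h = z + ψ = 704.60 + 251.08 = 955.68 ft.
Total head at BH-11: h = 977.94 − 40.60 = 937.34 ft.
Head difference: h(BH-8) − h(BH-11) = 955.68 − 937.34 = 18.34 ft.
Hydraulic gradient: i = |Δh| / L = 18.34 / 621.7 = 0.0295.
Flow is from higher to lower head: from BH-8 toward BH-11, i.e. toward the south-west.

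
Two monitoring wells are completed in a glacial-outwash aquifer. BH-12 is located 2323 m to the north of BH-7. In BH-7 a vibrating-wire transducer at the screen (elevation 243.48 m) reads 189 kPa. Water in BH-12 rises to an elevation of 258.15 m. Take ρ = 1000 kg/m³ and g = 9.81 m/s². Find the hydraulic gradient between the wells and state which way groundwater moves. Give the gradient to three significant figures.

Pressure head at BH-7: ψ = P/(ρg) = 189×1000 / (1000 × 9.81) = 19.27 m.
Total head at BH-7: h = z + ψ = 243.48 + 19.27 = 262.75 m.
Total head at BH-12: h = 258.15 m (water level in the piezometer is the total head).
Head difference: h(BH-7) − h(BH-12) = 262.75 − 258.15 = 4.60 m.
Hydraulic gradient: i = |Δh| / L = 4.60 / 2323 = 0.00198.
Flow is from higher to lower head: from BH-7 toward BH-12, i.e. toward the north.

i ≈ 0.00198; groundwater flows toward the north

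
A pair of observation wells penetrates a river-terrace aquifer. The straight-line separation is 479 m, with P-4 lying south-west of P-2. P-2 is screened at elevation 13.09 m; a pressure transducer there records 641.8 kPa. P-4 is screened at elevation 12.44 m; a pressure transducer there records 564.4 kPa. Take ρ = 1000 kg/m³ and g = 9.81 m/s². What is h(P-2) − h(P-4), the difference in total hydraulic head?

Pressure head at P-2: ψ = P/(ρg) = 641.8×1000 / (1000 × 9.81) = 65.42 m.
Total head at P-2: h = z + ψ = 13.09 + 65.42 = 78.51 m.
Pressure head at P-4: ψ = P/(ρg) = 564.4×1000 / (1000 × 9.81) = 57.53 m.
Total head at P-4: h = z + ψ = 12.44 + 57.53 = 69.97 m.
Head difference: h(P-2) − h(P-4) = 78.51 − 69.97 = 8.54 m.

Δh ≈ 8.54 m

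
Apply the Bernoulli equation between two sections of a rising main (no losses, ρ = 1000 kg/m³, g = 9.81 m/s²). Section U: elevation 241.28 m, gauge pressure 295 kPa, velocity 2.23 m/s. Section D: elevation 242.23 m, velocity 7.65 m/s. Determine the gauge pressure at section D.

Pressure head at U: ψ₁ = P₁/(ρg) = 295×1000 / (1000 × 9.81) = 30.07 m.
Velocity heads: v₁²/2g = 2.23²/19.62 = 0.253 m; v₂²/2g = 7.65²/19.62 = 2.983 m.
Total head H = z₁ + ψ₁ + v₁²/2g = 241.28 + 30.07 + 0.253 = 271.60 m.
ψ₂ = H − z₂ − v₂²/2g = 271.60 − 242.23 − 2.983 = 26.39 m.
P₂ = ρgψ₂ = 1000 × 9.81 × 26.39 ≈ 259 kPa.

P₂ ≈ 259 kPa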